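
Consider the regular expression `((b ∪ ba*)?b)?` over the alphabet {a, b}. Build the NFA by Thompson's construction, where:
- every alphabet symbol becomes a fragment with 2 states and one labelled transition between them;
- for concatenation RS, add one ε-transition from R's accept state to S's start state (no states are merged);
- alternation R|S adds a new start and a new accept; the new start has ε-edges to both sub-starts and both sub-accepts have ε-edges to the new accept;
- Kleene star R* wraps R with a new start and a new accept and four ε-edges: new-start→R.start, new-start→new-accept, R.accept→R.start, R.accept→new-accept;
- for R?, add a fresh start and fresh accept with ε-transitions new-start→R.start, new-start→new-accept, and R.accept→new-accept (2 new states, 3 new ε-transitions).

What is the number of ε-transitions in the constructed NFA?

16

Bottom-up over the parse tree:
Each of the 4 symbol leaves contributes 0 ε-transitions.
  a* = 4 ε-transitions
  ba* = 5 ε-transitions
  b ∪ ba* = 9 ε-transitions
  (b ∪ ba*)? = 12 ε-transitions
  (b ∪ ba*)?b = 13 ε-transitions
  ((b ∪ ba*)?b)? = 16 ε-transitions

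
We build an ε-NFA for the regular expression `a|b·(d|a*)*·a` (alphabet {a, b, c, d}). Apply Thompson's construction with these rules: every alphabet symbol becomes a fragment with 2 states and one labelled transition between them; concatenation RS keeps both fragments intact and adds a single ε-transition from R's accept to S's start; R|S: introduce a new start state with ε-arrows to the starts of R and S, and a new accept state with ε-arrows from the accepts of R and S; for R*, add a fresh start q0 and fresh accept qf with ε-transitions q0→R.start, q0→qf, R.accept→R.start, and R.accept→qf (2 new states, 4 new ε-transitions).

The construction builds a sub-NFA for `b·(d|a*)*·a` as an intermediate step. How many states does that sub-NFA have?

14

Fragment for `b·(d|a*)*·a`:
Each of the 4 symbol leaves contributes a 2-state fragment.
  a* → 4 states
  d|a* → 8 states
  (d|a*)* → 10 states
  b·(d|a*)*·a → 14 states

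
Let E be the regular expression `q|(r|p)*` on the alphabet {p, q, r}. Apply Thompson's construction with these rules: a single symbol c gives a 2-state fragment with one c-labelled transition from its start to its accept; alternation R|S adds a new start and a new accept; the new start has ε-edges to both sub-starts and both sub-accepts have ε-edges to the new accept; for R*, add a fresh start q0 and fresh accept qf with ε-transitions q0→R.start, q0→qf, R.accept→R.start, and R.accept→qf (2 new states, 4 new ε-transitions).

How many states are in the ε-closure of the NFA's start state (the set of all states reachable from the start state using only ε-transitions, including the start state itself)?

Work bottom-up. For each fragment F, track |ε-closure(F.start)| and whether F's accept lies in that closure (i.e. whether F accepts ε). A single-symbol fragment has closure size 1 and does not accept ε.
  r|p — |ε-closure| = 1 + 1 + 1 = 3 (the new accept is not ε-reachable since no branch accepts ε)
  (r|p)* — new start has ε-edges to the inner start and to the new accept, so |ε-closure| = 2 + 3 = 5
  q|(r|p)* — new start ε-reaches every alternative's start; at least one alternative accepts ε, so the union's new accept is reached too: |ε-closure| = 1 + 1 + 5 + 1 = 8

8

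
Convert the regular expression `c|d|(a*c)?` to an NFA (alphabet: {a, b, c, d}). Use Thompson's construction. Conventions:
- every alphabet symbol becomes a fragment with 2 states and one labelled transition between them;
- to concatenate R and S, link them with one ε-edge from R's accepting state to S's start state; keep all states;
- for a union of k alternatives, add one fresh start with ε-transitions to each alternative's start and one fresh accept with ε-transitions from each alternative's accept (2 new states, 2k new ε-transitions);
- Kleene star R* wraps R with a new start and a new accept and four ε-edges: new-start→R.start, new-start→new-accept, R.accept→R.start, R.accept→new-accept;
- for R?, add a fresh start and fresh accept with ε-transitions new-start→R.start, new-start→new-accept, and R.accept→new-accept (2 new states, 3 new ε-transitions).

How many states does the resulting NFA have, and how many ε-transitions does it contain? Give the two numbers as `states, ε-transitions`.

14, 14

By structural recursion:
Each of the 4 symbol leaves contributes 2 states and 0 ε-transitions.
  a* — 4 states, 4 ε-transitions
  a*c — 6 states, 5 ε-transitions
  (a*c)? — 8 states, 8 ε-transitions
  c|d|(a*c)? — 14 states, 14 ε-transitions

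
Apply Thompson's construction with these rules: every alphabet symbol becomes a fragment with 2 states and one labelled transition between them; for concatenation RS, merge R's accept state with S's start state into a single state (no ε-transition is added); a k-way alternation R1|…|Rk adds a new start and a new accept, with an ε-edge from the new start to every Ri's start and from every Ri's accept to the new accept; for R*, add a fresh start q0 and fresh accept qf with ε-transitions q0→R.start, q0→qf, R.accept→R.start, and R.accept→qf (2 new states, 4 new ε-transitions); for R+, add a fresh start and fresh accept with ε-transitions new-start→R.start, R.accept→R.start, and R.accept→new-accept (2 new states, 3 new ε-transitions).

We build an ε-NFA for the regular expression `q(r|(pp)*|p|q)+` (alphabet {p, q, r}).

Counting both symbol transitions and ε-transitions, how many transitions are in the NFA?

21

By structural recursion:
Each of the 6 symbol leaves contributes 1 transition (1 symbol, 0 ε).
  pp = 2 transitions (2 symbol, 0 ε)
  (pp)* = 6 transitions (2 symbol, 4 ε)
  r|(pp)*|p|q = 17 transitions (5 symbol, 12 ε)
  (r|(pp)*|p|q)+ = 20 transitions (5 symbol, 15 ε)
  q(r|(pp)*|p|q)+ = 21 transitions (6 symbol, 15 ε)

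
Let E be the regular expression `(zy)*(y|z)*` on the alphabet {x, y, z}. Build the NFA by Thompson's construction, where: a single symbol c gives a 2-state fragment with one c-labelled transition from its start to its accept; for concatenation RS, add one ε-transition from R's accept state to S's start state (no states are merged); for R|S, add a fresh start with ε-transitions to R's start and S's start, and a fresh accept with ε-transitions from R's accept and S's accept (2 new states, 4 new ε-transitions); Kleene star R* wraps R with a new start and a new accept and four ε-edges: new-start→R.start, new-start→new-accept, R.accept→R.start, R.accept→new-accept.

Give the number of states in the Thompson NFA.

14

By structural recursion:
Each of the 4 symbol leaves contributes a 2-state fragment.
  zy = 4 states
  (zy)* = 6 states
  y|z = 6 states
  (y|z)* = 8 states
  (zy)*(y|z)* = 14 states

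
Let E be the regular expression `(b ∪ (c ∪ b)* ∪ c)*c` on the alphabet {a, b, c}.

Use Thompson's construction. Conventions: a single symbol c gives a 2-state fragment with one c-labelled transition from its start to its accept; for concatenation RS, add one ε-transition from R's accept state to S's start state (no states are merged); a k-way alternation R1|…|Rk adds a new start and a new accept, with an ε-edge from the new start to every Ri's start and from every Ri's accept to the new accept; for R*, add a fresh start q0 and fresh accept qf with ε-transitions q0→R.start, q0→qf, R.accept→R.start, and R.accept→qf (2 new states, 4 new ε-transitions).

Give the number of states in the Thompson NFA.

By structural recursion:
Each of the 5 symbol leaves contributes a 2-state fragment.
  c ∪ b — 6 states
  (c ∪ b)* — 8 states
  b ∪ (c ∪ b)* ∪ c — 14 states
  (b ∪ (c ∪ b)* ∪ c)* — 16 states
  (b ∪ (c ∪ b)* ∪ c)*c — 18 states

18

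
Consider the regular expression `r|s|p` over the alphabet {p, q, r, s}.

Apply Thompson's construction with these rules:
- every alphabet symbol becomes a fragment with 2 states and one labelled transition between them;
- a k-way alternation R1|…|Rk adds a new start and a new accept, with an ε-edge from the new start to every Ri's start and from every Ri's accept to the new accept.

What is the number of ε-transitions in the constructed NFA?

6

Recursing over subexpressions:
Each of the 3 symbol leaves contributes 0 ε-transitions.
  r|s|p = 6 ε-transitions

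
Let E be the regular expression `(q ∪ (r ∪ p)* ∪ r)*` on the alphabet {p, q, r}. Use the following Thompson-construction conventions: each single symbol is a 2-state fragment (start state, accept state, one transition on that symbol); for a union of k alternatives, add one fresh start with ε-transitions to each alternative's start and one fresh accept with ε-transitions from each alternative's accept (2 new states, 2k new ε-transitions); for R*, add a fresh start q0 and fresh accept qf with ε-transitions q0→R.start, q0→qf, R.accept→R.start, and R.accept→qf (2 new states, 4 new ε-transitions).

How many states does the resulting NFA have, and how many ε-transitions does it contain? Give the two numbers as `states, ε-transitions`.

Per subexpression:
Each of the 4 symbol leaves contributes 2 states and 0 ε-transitions.
  r ∪ p — 6 states, 4 ε-transitions
  (r ∪ p)* — 8 states, 8 ε-transitions
  q ∪ (r ∪ p)* ∪ r — 14 states, 14 ε-transitions
  (q ∪ (r ∪ p)* ∪ r)* — 16 states, 18 ε-transitions

16, 18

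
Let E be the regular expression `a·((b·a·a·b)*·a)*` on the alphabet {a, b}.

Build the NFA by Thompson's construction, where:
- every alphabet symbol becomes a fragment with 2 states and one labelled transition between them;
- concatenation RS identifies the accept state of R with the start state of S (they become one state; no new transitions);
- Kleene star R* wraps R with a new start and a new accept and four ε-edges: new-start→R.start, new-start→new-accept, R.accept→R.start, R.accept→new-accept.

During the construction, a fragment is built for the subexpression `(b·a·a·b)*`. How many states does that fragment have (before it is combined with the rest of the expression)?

7

Fragment for `(b·a·a·b)*`:
Each of the 4 symbol leaves contributes a 2-state fragment.
  b·a·a·b → 5 states
  (b·a·a·b)* → 7 states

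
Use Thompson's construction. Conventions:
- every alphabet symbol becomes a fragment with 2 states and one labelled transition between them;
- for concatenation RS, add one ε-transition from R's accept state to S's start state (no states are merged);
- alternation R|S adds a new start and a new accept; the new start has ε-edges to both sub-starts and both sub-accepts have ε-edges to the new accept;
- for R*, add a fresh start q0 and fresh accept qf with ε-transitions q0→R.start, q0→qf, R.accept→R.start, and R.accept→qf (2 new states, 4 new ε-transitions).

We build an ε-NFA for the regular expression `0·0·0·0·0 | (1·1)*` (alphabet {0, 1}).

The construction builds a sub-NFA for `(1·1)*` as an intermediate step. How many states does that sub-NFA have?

Fragment for `(1·1)*`:
Each of the 2 symbol leaves contributes a 2-state fragment.
  1·1 = 4 states
  (1·1)* = 6 states

6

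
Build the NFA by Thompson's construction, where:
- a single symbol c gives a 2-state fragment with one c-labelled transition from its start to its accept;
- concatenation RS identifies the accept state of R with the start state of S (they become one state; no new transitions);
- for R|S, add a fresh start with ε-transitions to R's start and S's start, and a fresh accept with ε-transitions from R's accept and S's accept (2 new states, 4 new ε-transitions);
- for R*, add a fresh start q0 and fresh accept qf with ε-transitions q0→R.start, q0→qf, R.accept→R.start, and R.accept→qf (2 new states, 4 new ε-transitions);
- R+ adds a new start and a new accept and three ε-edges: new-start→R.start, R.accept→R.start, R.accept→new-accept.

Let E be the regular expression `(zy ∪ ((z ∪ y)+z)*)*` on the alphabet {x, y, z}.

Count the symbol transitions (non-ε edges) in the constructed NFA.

5

Bottom-up over the parse tree:
Each of the 5 symbol leaves contributes exactly 1 symbol transition.
  zy → 2 symbol transitions
  z ∪ y → 2 symbol transitions
  (z ∪ y)+ → 2 symbol transitions
  (z ∪ y)+z → 3 symbol transitions
  ((z ∪ y)+z)* → 3 symbol transitions
  zy ∪ ((z ∪ y)+z)* → 5 symbol transitions
  (zy ∪ ((z ∪ y)+z)*)* → 5 symbol transitions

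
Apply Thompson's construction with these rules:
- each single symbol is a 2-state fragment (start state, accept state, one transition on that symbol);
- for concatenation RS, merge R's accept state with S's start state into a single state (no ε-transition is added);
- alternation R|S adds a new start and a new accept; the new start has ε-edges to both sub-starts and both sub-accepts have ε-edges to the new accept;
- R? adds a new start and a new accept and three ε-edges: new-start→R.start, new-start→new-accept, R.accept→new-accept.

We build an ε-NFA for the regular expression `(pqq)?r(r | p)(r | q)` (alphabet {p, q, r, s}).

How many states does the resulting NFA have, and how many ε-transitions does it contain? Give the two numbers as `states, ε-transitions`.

17, 11

Recursing over subexpressions:
Each of the 8 symbol leaves contributes 2 states and 0 ε-transitions.
  pqq → 4 states, 0 ε-transitions
  (pqq)? → 6 states, 3 ε-transitions
  r | p → 6 states, 4 ε-transitions
  r | q → 6 states, 4 ε-transitions
  (pqq)?r(r | p)(r | q) → 17 states, 11 ε-transitions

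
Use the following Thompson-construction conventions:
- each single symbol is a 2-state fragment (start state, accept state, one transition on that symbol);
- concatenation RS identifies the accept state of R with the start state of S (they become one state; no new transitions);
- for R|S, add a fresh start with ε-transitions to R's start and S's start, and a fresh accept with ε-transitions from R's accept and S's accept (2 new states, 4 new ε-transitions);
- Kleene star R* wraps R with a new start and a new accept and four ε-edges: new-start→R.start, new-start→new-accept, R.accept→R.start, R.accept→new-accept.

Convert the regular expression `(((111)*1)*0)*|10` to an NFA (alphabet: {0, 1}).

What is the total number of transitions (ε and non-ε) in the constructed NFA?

23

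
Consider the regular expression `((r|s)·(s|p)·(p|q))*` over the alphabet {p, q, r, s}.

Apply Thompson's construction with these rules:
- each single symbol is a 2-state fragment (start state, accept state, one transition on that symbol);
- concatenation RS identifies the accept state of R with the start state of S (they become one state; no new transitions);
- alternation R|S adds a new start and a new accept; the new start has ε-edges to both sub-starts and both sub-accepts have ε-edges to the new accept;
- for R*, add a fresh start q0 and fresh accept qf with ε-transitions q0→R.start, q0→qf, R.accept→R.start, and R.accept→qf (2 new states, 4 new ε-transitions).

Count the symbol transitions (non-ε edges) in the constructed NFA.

6

By structural recursion:
Each of the 6 symbol leaves contributes exactly 1 symbol transition.
  r|s → 2 symbol transitions
  s|p → 2 symbol transitions
  p|q → 2 symbol transitions
  (r|s)·(s|p)·(p|q) → 6 symbol transitions
  ((r|s)·(s|p)·(p|q))* → 6 symbol transitions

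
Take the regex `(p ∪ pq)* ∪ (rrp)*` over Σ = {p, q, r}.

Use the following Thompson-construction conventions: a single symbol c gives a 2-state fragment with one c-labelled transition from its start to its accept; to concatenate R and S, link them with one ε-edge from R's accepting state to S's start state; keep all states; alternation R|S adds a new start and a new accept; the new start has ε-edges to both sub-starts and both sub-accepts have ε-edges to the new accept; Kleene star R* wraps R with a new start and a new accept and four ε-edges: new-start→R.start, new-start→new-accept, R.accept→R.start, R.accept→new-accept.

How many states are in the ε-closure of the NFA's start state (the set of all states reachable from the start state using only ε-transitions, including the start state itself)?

10

Compute the ε-closure size of each fragment's start state recursively; a symbol fragment's start has no outgoing ε-edge, so its closure is just itself (size 1).
  pq : |closure| equals the left operand's closure size = 1 (its accept is not ε-reachable, so the closure stops there)
  p ∪ pq : |closure| = 1 + 1 + 1 = 3 (the new accept is not ε-reachable since no branch accepts ε)
  (p ∪ pq)* : the star's fresh start ε-reaches both the body's start and the fresh accept: |closure| = 2 + 3 = 5
  rrp : same as the first factor's closure: |closure| = 1
  (rrp)* : the star's fresh start ε-reaches both the body's start and the fresh accept: |closure| = 2 + 1 = 3
  (p ∪ pq)* ∪ (rrp)* : new start ε-reaches every alternative's start; at least one alternative accepts ε, so the union's new accept is reached too: |closure| = 1 + 5 + 3 + 1 = 10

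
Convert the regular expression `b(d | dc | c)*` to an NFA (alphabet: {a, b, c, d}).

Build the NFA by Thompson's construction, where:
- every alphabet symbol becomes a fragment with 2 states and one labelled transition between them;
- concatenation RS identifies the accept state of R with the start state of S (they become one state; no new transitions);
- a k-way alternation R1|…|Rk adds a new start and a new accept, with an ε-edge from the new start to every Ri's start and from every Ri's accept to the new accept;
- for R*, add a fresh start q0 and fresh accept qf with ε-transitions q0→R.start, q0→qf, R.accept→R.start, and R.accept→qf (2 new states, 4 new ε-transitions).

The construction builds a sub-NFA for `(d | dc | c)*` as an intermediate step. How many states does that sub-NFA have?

11

Fragment for `(d | dc | c)*`:
Each of the 4 symbol leaves contributes a 2-state fragment.
  dc → 3 states
  d | dc | c → 9 states
  (d | dc | c)* → 11 states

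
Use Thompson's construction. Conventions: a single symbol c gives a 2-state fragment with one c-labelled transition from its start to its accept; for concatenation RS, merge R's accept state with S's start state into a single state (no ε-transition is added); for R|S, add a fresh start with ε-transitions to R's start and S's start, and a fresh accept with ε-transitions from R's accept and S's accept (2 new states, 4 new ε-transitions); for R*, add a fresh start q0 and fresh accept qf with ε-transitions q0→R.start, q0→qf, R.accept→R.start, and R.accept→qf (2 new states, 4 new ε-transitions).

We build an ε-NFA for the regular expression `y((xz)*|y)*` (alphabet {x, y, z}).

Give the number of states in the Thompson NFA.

12

Bottom-up over the parse tree:
Each of the 4 symbol leaves contributes a 2-state fragment.
  xz : 3 states
  (xz)* : 5 states
  (xz)*|y : 9 states
  ((xz)*|y)* : 11 states
  y((xz)*|y)* : 12 states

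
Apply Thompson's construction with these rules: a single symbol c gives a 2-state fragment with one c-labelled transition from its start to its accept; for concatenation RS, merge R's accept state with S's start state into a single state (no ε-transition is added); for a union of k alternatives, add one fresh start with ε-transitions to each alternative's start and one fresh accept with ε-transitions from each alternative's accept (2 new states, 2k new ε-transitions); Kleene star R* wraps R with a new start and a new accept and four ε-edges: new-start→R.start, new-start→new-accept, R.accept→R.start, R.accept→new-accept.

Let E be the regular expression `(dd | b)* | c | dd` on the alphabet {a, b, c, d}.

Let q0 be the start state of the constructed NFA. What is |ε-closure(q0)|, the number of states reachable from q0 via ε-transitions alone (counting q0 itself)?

Let C(F) = |ε-closure(F.start)| within fragment F, and note whether F accepts ε. Symbol fragments have C = 1 and do not accept ε. Then:
  dd → |closure| equals the left operand's closure size = 1 (its accept is not ε-reachable, so the closure stops there)
  dd | b → |closure| = 1 + 1 + 1 = 3 (the new accept is not ε-reachable since no branch accepts ε)
  (dd | b)* → |closure| = 1 (new start) + 3 (body) + 1 (new accept) = 5
  dd → |closure| equals the left operand's closure size = 1 (its accept is not ε-reachable, so the closure stops there)
  (dd | b)* | c | dd → |closure| = 1 (new start) + (5 + 1 + 1) + 1 (new accept, since some branch ε-reaches its own accept) = 9

9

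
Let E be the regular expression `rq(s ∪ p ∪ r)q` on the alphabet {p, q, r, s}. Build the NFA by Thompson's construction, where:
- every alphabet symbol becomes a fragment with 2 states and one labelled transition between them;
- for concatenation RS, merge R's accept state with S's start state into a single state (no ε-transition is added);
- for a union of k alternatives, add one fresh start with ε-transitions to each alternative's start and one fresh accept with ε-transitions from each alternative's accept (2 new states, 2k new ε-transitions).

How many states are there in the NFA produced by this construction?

By structural recursion:
Each of the 6 symbol leaves contributes a 2-state fragment.
  s ∪ p ∪ r : 8 states
  rq(s ∪ p ∪ r)q : 11 states

11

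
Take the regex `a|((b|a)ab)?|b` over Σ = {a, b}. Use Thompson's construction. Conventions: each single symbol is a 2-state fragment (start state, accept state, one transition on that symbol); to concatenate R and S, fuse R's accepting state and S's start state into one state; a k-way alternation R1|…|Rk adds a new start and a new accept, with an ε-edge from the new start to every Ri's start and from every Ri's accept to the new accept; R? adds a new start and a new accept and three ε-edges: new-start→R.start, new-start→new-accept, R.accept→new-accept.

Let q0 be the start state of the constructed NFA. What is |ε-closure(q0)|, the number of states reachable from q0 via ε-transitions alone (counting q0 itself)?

9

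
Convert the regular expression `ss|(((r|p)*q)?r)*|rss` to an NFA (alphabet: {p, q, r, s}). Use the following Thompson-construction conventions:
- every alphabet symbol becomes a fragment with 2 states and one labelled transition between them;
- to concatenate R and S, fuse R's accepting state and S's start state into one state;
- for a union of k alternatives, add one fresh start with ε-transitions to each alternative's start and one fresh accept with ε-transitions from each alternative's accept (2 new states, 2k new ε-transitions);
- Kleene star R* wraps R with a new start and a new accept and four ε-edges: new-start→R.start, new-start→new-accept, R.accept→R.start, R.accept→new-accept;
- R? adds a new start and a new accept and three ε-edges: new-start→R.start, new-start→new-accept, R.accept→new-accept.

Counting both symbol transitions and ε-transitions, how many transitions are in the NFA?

30

Bottom-up over the parse tree:
Each of the 9 symbol leaves contributes 1 transition (1 symbol, 0 ε).
  ss → 2 transitions (2 symbol, 0 ε)
  r|p → 6 transitions (2 symbol, 4 ε)
  (r|p)* → 10 transitions (2 symbol, 8 ε)
  (r|p)*q → 11 transitions (3 symbol, 8 ε)
  ((r|p)*q)? → 14 transitions (3 symbol, 11 ε)
  ((r|p)*q)?r → 15 transitions (4 symbol, 11 ε)
  (((r|p)*q)?r)* → 19 transitions (4 symbol, 15 ε)
  rss → 3 transitions (3 symbol, 0 ε)
  ss|(((r|p)*q)?r)*|rss → 30 transitions (9 symbol, 21 ε)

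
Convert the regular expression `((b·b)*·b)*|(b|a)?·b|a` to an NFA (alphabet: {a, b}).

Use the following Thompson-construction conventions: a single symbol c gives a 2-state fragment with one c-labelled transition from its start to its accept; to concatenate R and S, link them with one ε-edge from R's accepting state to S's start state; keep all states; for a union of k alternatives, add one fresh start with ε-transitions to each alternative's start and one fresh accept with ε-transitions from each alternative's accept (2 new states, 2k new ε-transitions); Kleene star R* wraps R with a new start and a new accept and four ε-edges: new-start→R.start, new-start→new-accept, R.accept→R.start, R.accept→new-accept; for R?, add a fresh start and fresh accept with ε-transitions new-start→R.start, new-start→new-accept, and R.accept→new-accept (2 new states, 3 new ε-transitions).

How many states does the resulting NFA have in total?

24

Per subexpression:
Each of the 7 symbol leaves contributes a 2-state fragment.
  b·b = 4 states
  (b·b)* = 6 states
  (b·b)*·b = 8 states
  ((b·b)*·b)* = 10 states
  b|a = 6 states
  (b|a)? = 8 states
  (b|a)?·b = 10 states
  ((b·b)*·b)*|(b|a)?·b|a = 24 states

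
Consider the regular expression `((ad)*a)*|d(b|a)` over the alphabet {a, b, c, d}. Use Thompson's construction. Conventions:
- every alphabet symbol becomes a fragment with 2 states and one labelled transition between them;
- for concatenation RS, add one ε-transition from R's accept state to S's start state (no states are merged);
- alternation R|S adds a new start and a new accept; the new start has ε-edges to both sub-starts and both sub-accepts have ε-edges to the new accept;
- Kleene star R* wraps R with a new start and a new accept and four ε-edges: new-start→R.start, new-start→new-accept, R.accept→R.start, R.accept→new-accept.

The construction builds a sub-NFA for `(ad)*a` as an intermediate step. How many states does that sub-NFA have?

Fragment for `(ad)*a`:
Each of the 3 symbol leaves contributes a 2-state fragment.
  ad → 4 states
  (ad)* → 6 states
  (ad)*a → 8 states

8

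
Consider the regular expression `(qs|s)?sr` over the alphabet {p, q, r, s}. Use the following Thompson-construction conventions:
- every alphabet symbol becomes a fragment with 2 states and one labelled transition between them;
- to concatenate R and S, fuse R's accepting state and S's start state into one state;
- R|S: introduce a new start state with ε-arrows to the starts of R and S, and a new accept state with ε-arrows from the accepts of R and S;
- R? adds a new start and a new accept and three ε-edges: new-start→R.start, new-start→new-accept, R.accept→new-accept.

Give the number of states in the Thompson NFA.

Bottom-up over the parse tree:
Each of the 5 symbol leaves contributes a 2-state fragment.
  qs : 3 states
  qs|s : 7 states
  (qs|s)? : 9 states
  (qs|s)?sr : 11 states

11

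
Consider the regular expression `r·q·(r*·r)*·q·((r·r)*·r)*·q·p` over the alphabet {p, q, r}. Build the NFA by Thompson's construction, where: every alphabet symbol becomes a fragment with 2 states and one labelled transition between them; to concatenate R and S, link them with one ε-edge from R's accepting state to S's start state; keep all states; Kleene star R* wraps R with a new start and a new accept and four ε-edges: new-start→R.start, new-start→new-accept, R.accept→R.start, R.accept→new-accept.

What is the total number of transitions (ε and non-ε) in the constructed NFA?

Bottom-up over the parse tree:
Each of the 10 symbol leaves contributes 1 transition (1 symbol, 0 ε).
  r* : 5 transitions (1 symbol, 4 ε)
  r*·r : 7 transitions (2 symbol, 5 ε)
  (r*·r)* : 11 transitions (2 symbol, 9 ε)
  r·r : 3 transitions (2 symbol, 1 ε)
  (r·r)* : 7 transitions (2 symbol, 5 ε)
  (r·r)*·r : 9 transitions (3 symbol, 6 ε)
  ((r·r)*·r)* : 13 transitions (3 symbol, 10 ε)
  r·q·(r*·r)*·q·((r·r)*·r)*·q·p : 35 transitions (10 symbol, 25 ε)

35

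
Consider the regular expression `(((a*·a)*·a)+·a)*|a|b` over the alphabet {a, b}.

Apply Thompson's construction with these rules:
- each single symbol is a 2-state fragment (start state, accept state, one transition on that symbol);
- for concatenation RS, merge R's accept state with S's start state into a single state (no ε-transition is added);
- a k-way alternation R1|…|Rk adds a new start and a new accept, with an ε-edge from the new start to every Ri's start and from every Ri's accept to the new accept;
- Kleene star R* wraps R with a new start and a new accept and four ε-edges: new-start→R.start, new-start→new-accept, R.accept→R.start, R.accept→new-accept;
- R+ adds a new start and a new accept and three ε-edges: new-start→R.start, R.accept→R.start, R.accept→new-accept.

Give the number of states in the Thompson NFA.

19

Recursing over subexpressions:
Each of the 6 symbol leaves contributes a 2-state fragment.
  a* = 4 states
  a*·a = 5 states
  (a*·a)* = 7 states
  (a*·a)*·a = 8 states
  ((a*·a)*·a)+ = 10 states
  ((a*·a)*·a)+·a = 11 states
  (((a*·a)*·a)+·a)* = 13 states
  (((a*·a)*·a)+·a)*|a|b = 19 states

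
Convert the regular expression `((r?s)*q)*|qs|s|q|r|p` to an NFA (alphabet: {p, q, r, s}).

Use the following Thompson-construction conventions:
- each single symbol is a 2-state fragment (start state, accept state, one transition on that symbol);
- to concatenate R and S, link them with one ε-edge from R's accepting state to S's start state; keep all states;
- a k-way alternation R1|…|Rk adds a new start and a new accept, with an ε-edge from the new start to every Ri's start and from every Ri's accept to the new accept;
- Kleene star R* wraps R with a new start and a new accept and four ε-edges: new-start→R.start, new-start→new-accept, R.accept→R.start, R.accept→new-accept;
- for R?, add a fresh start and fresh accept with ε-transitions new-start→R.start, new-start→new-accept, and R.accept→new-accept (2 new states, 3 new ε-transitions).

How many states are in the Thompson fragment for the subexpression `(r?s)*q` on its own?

Fragment for `(r?s)*q`:
Each of the 3 symbol leaves contributes a 2-state fragment.
  r? = 4 states
  r?s = 6 states
  (r?s)* = 8 states
  (r?s)*q = 10 states

10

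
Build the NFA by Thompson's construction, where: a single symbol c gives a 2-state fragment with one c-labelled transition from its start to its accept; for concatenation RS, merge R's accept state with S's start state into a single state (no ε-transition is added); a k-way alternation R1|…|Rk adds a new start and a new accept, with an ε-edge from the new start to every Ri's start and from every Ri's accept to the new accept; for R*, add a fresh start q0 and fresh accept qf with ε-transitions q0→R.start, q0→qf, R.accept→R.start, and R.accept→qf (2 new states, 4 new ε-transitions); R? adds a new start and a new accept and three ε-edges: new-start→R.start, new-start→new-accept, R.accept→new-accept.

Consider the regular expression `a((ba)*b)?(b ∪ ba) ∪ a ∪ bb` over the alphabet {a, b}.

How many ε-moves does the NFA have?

17

Bottom-up over the parse tree:
Each of the 10 symbol leaves contributes 0 ε-transitions.
  ba = 0 ε-transitions
  (ba)* = 4 ε-transitions
  (ba)*b = 4 ε-transitions
  ((ba)*b)? = 7 ε-transitions
  ba = 0 ε-transitions
  b ∪ ba = 4 ε-transitions
  a((ba)*b)?(b ∪ ba) = 11 ε-transitions
  bb = 0 ε-transitions
  a((ba)*b)?(b ∪ ba) ∪ a ∪ bb = 17 ε-transitions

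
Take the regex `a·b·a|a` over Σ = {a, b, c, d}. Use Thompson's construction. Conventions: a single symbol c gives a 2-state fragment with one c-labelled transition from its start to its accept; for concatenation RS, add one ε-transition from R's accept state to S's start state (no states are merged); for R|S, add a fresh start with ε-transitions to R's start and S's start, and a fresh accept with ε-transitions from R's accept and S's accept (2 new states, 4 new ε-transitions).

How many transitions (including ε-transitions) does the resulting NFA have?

10

Recursing over subexpressions:
Each of the 4 symbol leaves contributes 1 transition (1 symbol, 0 ε).
  a·b·a : 5 transitions (3 symbol, 2 ε)
  a·b·a|a : 10 transitions (4 symbol, 6 ε)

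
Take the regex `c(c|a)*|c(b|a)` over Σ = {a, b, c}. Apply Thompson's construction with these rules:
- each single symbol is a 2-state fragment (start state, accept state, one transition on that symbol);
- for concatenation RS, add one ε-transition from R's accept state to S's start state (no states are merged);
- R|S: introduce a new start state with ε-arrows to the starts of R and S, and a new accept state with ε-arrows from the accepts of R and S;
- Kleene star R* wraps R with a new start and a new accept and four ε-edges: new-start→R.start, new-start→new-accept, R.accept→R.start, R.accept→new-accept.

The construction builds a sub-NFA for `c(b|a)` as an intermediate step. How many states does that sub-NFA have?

Fragment for `c(b|a)`:
Each of the 3 symbol leaves contributes a 2-state fragment.
  b|a = 6 states
  c(b|a) = 8 states

8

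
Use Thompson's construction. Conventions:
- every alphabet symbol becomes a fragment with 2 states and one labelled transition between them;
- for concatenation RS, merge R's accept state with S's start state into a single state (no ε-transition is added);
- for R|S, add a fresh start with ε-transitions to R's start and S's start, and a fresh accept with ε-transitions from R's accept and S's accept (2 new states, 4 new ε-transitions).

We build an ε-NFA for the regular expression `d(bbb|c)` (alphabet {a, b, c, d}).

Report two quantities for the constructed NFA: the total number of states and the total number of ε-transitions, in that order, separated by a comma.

By structural recursion:
Each of the 5 symbol leaves contributes 2 states and 0 ε-transitions.
  bbb → 4 states, 0 ε-transitions
  bbb|c → 8 states, 4 ε-transitions
  d(bbb|c) → 9 states, 4 ε-transitions

9, 4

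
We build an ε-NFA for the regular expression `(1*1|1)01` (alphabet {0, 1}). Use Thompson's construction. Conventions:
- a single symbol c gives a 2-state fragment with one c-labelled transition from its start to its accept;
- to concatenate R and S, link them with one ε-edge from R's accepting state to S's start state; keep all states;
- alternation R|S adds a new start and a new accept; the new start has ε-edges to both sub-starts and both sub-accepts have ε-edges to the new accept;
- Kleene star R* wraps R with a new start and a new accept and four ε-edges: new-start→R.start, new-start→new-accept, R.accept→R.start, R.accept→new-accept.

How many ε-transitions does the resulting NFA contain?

11

Per subexpression:
Each of the 5 symbol leaves contributes 0 ε-transitions.
  1* = 4 ε-transitions
  1*1 = 5 ε-transitions
  1*1|1 = 9 ε-transitions
  (1*1|1)01 = 11 ε-transitions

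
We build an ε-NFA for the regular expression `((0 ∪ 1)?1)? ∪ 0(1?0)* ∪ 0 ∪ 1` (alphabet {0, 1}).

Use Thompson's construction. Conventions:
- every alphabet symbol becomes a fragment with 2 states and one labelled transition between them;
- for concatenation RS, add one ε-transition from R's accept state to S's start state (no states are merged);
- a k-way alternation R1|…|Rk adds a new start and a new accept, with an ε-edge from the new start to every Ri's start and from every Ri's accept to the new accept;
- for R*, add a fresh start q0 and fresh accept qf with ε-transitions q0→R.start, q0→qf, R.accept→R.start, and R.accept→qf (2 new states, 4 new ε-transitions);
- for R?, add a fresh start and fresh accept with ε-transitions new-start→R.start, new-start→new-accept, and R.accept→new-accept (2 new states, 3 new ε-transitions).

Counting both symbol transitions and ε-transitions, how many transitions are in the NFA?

36

By structural recursion:
Each of the 8 symbol leaves contributes 1 transition (1 symbol, 0 ε).
  0 ∪ 1 : 6 transitions (2 symbol, 4 ε)
  (0 ∪ 1)? : 9 transitions (2 symbol, 7 ε)
  (0 ∪ 1)?1 : 11 transitions (3 symbol, 8 ε)
  ((0 ∪ 1)?1)? : 14 transitions (3 symbol, 11 ε)
  1? : 4 transitions (1 symbol, 3 ε)
  1?0 : 6 transitions (2 symbol, 4 ε)
  (1?0)* : 10 transitions (2 symbol, 8 ε)
  0(1?0)* : 12 transitions (3 symbol, 9 ε)
  ((0 ∪ 1)?1)? ∪ 0(1?0)* ∪ 0 ∪ 1 : 36 transitions (8 symbol, 28 ε)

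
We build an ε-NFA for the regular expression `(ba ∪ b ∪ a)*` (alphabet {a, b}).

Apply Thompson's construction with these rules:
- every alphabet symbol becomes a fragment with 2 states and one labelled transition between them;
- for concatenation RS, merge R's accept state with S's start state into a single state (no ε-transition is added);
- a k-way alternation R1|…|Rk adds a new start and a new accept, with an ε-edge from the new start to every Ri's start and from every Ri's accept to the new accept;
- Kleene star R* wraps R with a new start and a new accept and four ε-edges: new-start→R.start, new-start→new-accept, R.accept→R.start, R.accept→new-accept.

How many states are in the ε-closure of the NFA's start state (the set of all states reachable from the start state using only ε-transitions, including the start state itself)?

Let C(F) = |ε-closure(F.start)| within fragment F, and note whether F accepts ε. Symbol fragments have C = 1 and do not accept ε. Then:
  ba → same as the first factor's closure: C = 1
  ba ∪ b ∪ a → C = 1 + 1 + 1 + 1 = 4 (the new accept is not ε-reachable since no branch accepts ε)
  (ba ∪ b ∪ a)* → the star's fresh start ε-reaches both the body's start and the fresh accept: C = 2 + 4 = 6

6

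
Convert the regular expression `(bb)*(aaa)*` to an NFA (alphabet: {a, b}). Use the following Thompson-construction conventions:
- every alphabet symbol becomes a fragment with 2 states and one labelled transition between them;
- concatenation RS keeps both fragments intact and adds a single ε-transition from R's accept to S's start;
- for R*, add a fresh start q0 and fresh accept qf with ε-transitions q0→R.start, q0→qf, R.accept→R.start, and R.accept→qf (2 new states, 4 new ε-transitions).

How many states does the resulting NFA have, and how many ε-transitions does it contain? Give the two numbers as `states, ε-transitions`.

14, 12

Per subexpression:
Each of the 5 symbol leaves contributes 2 states and 0 ε-transitions.
  bb → 4 states, 1 ε-transition
  (bb)* → 6 states, 5 ε-transitions
  aaa → 6 states, 2 ε-transitions
  (aaa)* → 8 states, 6 ε-transitions
  (bb)*(aaa)* → 14 states, 12 ε-transitions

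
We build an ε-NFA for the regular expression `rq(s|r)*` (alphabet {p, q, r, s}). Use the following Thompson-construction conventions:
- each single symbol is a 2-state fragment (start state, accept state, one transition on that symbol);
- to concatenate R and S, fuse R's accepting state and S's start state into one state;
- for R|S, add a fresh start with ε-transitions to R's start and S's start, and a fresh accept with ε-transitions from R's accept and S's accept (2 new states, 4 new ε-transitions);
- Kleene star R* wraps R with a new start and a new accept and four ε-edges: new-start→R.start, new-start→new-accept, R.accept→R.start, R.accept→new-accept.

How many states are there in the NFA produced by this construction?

Bottom-up over the parse tree:
Each of the 4 symbol leaves contributes a 2-state fragment.
  s|r → 6 states
  (s|r)* → 8 states
  rq(s|r)* → 10 states

10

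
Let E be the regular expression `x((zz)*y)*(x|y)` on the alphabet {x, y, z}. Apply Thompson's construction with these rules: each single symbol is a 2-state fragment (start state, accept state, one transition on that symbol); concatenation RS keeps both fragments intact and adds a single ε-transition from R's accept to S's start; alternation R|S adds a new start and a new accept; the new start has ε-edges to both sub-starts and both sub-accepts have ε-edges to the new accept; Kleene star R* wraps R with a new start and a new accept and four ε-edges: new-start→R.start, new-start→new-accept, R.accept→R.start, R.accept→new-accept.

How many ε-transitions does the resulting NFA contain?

16

Per subexpression:
Each of the 6 symbol leaves contributes 0 ε-transitions.
  zz — 1 ε-transition
  (zz)* — 5 ε-transitions
  (zz)*y — 6 ε-transitions
  ((zz)*y)* — 10 ε-transitions
  x|y — 4 ε-transitions
  x((zz)*y)*(x|y) — 16 ε-transitions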